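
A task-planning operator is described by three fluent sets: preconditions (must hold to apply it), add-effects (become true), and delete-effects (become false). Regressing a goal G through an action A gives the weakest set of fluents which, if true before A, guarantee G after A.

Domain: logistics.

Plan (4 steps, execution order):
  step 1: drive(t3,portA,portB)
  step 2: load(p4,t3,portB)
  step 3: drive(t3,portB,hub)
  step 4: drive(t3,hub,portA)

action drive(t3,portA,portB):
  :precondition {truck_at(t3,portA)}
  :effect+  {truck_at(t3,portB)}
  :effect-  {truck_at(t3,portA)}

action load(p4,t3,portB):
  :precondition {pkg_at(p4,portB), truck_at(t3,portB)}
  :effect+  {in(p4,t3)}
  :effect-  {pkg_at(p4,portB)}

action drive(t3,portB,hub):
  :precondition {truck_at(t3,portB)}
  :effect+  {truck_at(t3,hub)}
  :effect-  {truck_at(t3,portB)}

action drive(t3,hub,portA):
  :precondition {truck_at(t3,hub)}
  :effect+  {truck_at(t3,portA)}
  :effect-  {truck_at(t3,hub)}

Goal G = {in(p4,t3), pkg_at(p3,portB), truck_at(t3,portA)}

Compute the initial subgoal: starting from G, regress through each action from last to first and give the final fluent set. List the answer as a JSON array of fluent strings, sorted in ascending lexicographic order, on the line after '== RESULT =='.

Regress step by step:
  through step 4 (drive(t3,hub,portA)): drop {truck_at(t3,portA)}, keep {in(p4,t3), pkg_at(p3,portB)}, require {truck_at(t3,hub)}
    → {in(p4,t3), pkg_at(p3,portB), truck_at(t3,hub)}
  through step 3 (drive(t3,portB,hub)): drop {truck_at(t3,hub)}, keep {in(p4,t3), pkg_at(p3,portB)}, require {truck_at(t3,portB)}
    → {in(p4,t3), pkg_at(p3,portB), truck_at(t3,portB)}
  through step 2 (load(p4,t3,portB)): drop {in(p4,t3)}, keep {pkg_at(p3,portB), truck_at(t3,portB)}, require {pkg_at(p4,portB), truck_at(t3,portB)}
    → {pkg_at(p3,portB), pkg_at(p4,portB), truck_at(t3,portB)}
  through step 1 (drive(t3,portA,portB)): drop {truck_at(t3,portB)}, keep {pkg_at(p3,portB), pkg_at(p4,portB)}, require {truck_at(t3,portA)}
    → {pkg_at(p3,portB), pkg_at(p4,portB), truck_at(t3,portA)}

== RESULT ==
["pkg_at(p3,portB)", "pkg_at(p4,portB)", "truck_at(t3,portA)"]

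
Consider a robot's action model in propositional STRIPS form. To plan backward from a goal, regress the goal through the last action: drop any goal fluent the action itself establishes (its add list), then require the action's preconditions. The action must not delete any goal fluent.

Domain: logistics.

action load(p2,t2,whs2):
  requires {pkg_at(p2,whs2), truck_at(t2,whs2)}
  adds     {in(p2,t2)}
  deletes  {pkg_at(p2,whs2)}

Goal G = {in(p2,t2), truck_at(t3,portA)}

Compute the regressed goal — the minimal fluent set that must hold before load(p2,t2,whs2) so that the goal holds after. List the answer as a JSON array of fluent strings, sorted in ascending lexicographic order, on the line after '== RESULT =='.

Compute (G \ add) ∪ pre:
  G ∩ del = {}  (empty — regression defined)
  G \ add = {in(p2,t2), truck_at(t3,portA)} \ {in(p2,t2)} = {truck_at(t3,portA)}
  ∪ pre   = {truck_at(t3,portA)} ∪ {pkg_at(p2,whs2), truck_at(t2,whs2)}
          = {pkg_at(p2,whs2), truck_at(t2,whs2), truck_at(t3,portA)}

== RESULT ==
["pkg_at(p2,whs2)", "truck_at(t2,whs2)", "truck_at(t3,portA)"]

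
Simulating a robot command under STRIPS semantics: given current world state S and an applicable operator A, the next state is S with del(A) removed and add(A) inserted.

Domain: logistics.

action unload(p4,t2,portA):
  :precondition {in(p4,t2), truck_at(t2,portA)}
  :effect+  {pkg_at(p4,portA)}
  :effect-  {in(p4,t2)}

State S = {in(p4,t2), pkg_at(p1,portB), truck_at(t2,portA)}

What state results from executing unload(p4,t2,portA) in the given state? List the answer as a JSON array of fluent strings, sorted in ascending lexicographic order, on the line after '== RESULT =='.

Progress:
  pre ⊆ S: {in(p4,t2), truck_at(t2,portA)} ⊆ S  — applicable
  S \ del = {pkg_at(p1,portB), truck_at(t2,portA)}
  ∪ add   = {pkg_at(p1,portB), pkg_at(p4,portA), truck_at(t2,portA)}

== RESULT ==
["pkg_at(p1,portB)", "pkg_at(p4,portA)", "truck_at(t2,portA)"]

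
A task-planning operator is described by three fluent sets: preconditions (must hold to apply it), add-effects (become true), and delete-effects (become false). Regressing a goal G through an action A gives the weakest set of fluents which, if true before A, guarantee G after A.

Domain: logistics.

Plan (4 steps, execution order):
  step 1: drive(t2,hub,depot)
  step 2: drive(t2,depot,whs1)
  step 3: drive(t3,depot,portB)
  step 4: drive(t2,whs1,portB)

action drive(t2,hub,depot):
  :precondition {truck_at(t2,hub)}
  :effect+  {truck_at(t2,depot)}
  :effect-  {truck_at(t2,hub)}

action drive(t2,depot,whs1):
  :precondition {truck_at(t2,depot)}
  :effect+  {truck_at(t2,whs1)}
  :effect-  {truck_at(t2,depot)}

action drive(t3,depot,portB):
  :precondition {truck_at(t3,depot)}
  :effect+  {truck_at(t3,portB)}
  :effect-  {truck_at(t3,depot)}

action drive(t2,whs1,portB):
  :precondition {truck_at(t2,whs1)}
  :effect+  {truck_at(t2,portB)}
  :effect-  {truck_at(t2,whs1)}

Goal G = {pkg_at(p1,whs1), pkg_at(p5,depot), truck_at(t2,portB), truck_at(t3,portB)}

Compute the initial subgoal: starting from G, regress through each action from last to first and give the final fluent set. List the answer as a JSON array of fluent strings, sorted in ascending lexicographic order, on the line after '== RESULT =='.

Regress step by step:
  through step 4 (drive(t2,whs1,portB)): drop {truck_at(t2,portB)}, keep {pkg_at(p1,whs1), pkg_at(p5,depot), truck_at(t3,portB)}, require {truck_at(t2,whs1)}
    → {pkg_at(p1,whs1), pkg_at(p5,depot), truck_at(t2,whs1), truck_at(t3,portB)}
  through step 3 (drive(t3,depot,portB)): drop {truck_at(t3,portB)}, keep {pkg_at(p1,whs1), pkg_at(p5,depot), truck_at(t2,whs1)}, require {truck_at(t3,depot)}
    → {pkg_at(p1,whs1), pkg_at(p5,depot), truck_at(t2,whs1), truck_at(t3,depot)}
  through step 2 (drive(t2,depot,whs1)): drop {truck_at(t2,whs1)}, keep {pkg_at(p1,whs1), pkg_at(p5,depot), truck_at(t3,depot)}, require {truck_at(t2,depot)}
    → {pkg_at(p1,whs1), pkg_at(p5,depot), truck_at(t2,depot), truck_at(t3,depot)}
  through step 1 (drive(t2,hub,depot)): drop {truck_at(t2,depot)}, keep {pkg_at(p1,whs1), pkg_at(p5,depot), truck_at(t3,depot)}, require {truck_at(t2,hub)}
    → {pkg_at(p1,whs1), pkg_at(p5,depot), truck_at(t2,hub), truck_at(t3,depot)}

== RESULT ==
["pkg_at(p1,whs1)", "pkg_at(p5,depot)", "truck_at(t2,hub)", "truck_at(t3,depot)"]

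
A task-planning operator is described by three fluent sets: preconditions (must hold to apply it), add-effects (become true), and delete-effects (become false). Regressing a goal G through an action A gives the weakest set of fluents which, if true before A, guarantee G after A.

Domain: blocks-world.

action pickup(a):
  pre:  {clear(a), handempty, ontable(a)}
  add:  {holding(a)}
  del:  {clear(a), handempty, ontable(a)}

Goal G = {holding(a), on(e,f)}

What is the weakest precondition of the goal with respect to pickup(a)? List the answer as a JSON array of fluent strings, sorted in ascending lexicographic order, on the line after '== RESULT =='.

Regress:
  G ∩ del = {}  (empty — regression defined)
  G \ add = {holding(a), on(e,f)} \ {holding(a)} = {on(e,f)}
  ∪ pre   = {on(e,f)} ∪ {clear(a), handempty, ontable(a)}
          = {clear(a), handempty, on(e,f), ontable(a)}

== RESULT ==
["clear(a)", "handempty", "on(e,f)", "ontable(a)"]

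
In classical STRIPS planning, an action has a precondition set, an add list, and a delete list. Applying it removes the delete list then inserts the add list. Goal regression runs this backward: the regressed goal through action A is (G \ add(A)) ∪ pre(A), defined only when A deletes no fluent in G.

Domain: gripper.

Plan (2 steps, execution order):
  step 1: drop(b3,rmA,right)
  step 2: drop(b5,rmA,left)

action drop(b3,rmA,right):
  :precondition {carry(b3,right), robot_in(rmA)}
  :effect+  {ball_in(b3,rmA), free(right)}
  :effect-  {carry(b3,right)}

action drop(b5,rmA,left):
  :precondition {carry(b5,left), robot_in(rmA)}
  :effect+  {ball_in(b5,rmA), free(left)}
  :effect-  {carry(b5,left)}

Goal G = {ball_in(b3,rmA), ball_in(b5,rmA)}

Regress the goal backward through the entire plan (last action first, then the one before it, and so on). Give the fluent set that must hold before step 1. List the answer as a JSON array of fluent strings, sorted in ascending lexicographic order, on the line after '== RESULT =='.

Work backward from the goal:
  through step 2 (drop(b5,rmA,left)): drop {ball_in(b5,rmA)}, keep {ball_in(b3,rmA)}, require {carry(b5,left), robot_in(rmA)}
    → {ball_in(b3,rmA), carry(b5,left), robot_in(rmA)}
  through step 1 (drop(b3,rmA,right)): drop {ball_in(b3,rmA)}, keep {carry(b5,left), robot_in(rmA)}, require {carry(b3,right), robot_in(rmA)}
    → {carry(b3,right), carry(b5,left), robot_in(rmA)}

== RESULT ==
["carry(b3,right)", "carry(b5,left)", "robot_in(rmA)"]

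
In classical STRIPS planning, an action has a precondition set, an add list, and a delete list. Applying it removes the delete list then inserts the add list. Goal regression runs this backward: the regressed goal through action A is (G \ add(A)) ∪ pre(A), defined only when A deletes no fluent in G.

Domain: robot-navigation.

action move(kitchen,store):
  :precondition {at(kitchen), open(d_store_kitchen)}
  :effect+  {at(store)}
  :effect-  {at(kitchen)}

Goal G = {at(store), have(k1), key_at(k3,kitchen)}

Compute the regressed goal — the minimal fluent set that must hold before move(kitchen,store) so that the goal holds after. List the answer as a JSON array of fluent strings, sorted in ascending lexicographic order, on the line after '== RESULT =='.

Compute (G \ add) ∪ pre:
  G ∩ del = {}  (empty — regression defined)
  G \ add = {at(store), have(k1), key_at(k3,kitchen)} \ {at(store)} = {have(k1), key_at(k3,kitchen)}
  ∪ pre   = {have(k1), key_at(k3,kitchen)} ∪ {at(kitchen), open(d_store_kitchen)}
          = {at(kitchen), have(k1), key_at(k3,kitchen), open(d_store_kitchen)}

== RESULT ==
["at(kitchen)", "have(k1)", "key_at(k3,kitchen)", "open(d_store_kitchen)"]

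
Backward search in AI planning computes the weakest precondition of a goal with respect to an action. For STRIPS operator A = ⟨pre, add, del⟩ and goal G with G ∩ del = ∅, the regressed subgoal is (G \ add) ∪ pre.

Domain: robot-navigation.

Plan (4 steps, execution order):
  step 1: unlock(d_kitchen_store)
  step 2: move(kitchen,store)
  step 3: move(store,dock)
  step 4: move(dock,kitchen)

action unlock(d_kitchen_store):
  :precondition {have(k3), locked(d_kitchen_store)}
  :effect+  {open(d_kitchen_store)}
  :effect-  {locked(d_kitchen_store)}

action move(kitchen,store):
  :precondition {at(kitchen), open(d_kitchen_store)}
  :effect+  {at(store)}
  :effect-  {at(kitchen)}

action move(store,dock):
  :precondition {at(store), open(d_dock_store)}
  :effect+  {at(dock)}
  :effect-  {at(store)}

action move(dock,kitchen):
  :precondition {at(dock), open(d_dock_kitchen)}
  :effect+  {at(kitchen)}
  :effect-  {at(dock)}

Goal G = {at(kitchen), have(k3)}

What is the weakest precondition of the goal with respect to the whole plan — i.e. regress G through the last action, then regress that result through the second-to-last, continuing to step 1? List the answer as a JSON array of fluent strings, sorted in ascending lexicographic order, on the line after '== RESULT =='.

Regress step by step:
  through step 4 (move(dock,kitchen)): drop {at(kitchen)}, keep {have(k3)}, require {at(dock), open(d_dock_kitchen)}
    → {at(dock), have(k3), open(d_dock_kitchen)}
  through step 3 (move(store,dock)): drop {at(dock)}, keep {have(k3), open(d_dock_kitchen)}, require {at(store), open(d_dock_store)}
    → {at(store), have(k3), open(d_dock_kitchen), open(d_dock_store)}
  through step 2 (move(kitchen,store)): drop {at(store)}, keep {have(k3), open(d_dock_kitchen), open(d_dock_store)}, require {at(kitchen), open(d_kitchen_store)}
    → {at(kitchen), have(k3), open(d_dock_kitchen), open(d_dock_store), open(d_kitchen_store)}
  through step 1 (unlock(d_kitchen_store)): drop {open(d_kitchen_store)}, keep {at(kitchen), have(k3), open(d_dock_kitchen), open(d_dock_store)}, require {have(k3), locked(d_kitchen_store)}
    → {at(kitchen), have(k3), locked(d_kitchen_store), open(d_dock_kitchen), open(d_dock_store)}

== RESULT ==
["at(kitchen)", "have(k3)", "locked(d_kitchen_store)", "open(d_dock_kitchen)", "open(d_dock_store)"]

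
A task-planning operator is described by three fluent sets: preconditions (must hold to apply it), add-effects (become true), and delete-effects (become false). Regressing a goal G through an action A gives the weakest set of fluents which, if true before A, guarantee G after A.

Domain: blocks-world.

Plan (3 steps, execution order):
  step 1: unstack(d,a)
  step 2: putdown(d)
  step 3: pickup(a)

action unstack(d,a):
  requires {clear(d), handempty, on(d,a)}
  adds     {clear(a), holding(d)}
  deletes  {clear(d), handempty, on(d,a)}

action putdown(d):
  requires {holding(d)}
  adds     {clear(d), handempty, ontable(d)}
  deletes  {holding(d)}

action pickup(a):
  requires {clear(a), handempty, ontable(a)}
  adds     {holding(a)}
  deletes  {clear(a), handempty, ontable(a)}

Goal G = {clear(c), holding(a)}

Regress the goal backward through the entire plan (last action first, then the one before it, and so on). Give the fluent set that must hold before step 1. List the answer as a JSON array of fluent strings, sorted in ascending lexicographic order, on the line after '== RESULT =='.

Work backward from the goal:
  through step 3 (pickup(a)): drop {holding(a)}, keep {clear(c)}, require {clear(a), handempty, ontable(a)}
    → {clear(a), clear(c), handempty, ontable(a)}
  through step 2 (putdown(d)): drop {handempty}, keep {clear(a), clear(c), ontable(a)}, require {holding(d)}
    → {clear(a), clear(c), holding(d), ontable(a)}
  through step 1 (unstack(d,a)): drop {clear(a), holding(d)}, keep {clear(c), ontable(a)}, require {clear(d), handempty, on(d,a)}
    → {clear(c), clear(d), handempty, on(d,a), ontable(a)}

== RESULT ==
["clear(c)", "clear(d)", "handempty", "on(d,a)", "ontable(a)"]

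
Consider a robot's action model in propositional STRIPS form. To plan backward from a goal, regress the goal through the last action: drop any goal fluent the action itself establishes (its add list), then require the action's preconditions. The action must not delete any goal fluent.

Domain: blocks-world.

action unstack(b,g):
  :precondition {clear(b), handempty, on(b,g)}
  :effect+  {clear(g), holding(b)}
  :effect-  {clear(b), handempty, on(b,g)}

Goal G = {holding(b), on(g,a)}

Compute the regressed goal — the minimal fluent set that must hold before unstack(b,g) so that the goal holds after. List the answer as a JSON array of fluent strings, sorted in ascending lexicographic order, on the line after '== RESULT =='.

Regress:
  G ∩ del = {}  (empty — regression defined)
  G \ add = {holding(b), on(g,a)} \ {clear(g), holding(b)} = {on(g,a)}
  ∪ pre   = {on(g,a)} ∪ {clear(b), handempty, on(b,g)}
          = {clear(b), handempty, on(b,g), on(g,a)}

== RESULT ==
["clear(b)", "handempty", "on(b,g)", "on(g,a)"]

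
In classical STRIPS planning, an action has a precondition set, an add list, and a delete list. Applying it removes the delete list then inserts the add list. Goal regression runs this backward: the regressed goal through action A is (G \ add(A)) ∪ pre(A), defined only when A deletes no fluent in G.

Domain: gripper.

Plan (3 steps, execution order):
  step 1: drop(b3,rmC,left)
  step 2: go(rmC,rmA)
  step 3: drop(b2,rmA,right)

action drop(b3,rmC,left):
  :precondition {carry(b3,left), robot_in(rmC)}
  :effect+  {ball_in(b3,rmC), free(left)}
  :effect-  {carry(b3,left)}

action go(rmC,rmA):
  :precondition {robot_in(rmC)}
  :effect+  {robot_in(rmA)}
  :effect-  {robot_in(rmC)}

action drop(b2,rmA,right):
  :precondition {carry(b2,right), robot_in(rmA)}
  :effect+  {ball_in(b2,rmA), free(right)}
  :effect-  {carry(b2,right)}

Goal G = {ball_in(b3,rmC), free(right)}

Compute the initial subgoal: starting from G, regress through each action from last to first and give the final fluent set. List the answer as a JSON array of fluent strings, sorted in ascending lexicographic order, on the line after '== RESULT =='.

Work backward from the goal:
  through step 3 (drop(b2,rmA,right)): drop {free(right)}, keep {ball_in(b3,rmC)}, require {carry(b2,right), robot_in(rmA)}
    → {ball_in(b3,rmC), carry(b2,right), robot_in(rmA)}
  through step 2 (go(rmC,rmA)): drop {robot_in(rmA)}, keep {ball_in(b3,rmC), carry(b2,right)}, require {robot_in(rmC)}
    → {ball_in(b3,rmC), carry(b2,right), robot_in(rmC)}
  through step 1 (drop(b3,rmC,left)): drop {ball_in(b3,rmC)}, keep {carry(b2,right), robot_in(rmC)}, require {carry(b3,left), robot_in(rmC)}
    → {carry(b2,right), carry(b3,left), robot_in(rmC)}

== RESULT ==
["carry(b2,right)", "carry(b3,left)", "robot_in(rmC)"]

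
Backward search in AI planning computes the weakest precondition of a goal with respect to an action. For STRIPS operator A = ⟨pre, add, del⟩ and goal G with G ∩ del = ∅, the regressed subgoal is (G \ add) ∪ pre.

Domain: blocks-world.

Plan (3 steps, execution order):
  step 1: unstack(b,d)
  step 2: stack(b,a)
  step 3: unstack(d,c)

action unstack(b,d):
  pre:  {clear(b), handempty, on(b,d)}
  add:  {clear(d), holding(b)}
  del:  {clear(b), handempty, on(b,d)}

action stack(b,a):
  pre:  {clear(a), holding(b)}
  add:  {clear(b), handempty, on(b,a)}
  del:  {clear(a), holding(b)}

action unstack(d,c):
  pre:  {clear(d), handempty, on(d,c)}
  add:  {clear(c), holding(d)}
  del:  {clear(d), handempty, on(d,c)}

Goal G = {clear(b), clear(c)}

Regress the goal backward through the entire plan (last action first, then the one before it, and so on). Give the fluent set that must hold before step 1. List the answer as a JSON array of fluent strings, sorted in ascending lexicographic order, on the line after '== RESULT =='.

Regress step by step:
  through step 3 (unstack(d,c)): drop {clear(c)}, keep {clear(b)}, require {clear(d), handempty, on(d,c)}
    → {clear(b), clear(d), handempty, on(d,c)}
  through step 2 (stack(b,a)): drop {clear(b), handempty}, keep {clear(d), on(d,c)}, require {clear(a), holding(b)}
    → {clear(a), clear(d), holding(b), on(d,c)}
  through step 1 (unstack(b,d)): drop {clear(d), holding(b)}, keep {clear(a), on(d,c)}, require {clear(b), handempty, on(b,d)}
    → {clear(a), clear(b), handempty, on(b,d), on(d,c)}

== RESULT ==
["clear(a)", "clear(b)", "handempty", "on(b,d)", "on(d,c)"]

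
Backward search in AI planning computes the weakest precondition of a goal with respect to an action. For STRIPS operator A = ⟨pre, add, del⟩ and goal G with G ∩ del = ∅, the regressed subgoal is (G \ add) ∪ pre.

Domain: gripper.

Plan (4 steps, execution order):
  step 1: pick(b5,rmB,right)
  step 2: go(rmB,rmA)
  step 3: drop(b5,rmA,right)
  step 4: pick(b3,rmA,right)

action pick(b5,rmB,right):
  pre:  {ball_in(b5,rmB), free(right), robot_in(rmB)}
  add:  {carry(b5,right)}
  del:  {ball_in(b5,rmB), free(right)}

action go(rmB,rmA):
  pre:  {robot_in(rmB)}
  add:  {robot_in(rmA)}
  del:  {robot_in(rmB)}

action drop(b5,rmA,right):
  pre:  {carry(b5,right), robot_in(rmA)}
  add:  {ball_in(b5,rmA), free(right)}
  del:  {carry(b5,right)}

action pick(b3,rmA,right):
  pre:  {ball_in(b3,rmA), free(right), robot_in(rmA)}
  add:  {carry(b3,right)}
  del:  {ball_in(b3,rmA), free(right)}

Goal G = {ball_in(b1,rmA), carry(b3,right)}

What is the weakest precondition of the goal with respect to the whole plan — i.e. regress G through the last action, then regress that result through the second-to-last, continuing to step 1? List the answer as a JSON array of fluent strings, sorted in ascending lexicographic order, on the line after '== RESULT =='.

Regress step by step:
  through step 4 (pick(b3,rmA,right)): drop {carry(b3,right)}, keep {ball_in(b1,rmA)}, require {ball_in(b3,rmA), free(right), robot_in(rmA)}
    → {ball_in(b1,rmA), ball_in(b3,rmA), free(right), robot_in(rmA)}
  through step 3 (drop(b5,rmA,right)): drop {free(right)}, keep {ball_in(b1,rmA), ball_in(b3,rmA), robot_in(rmA)}, require {carry(b5,right), robot_in(rmA)}
    → {ball_in(b1,rmA), ball_in(b3,rmA), carry(b5,right), robot_in(rmA)}
  through step 2 (go(rmB,rmA)): drop {robot_in(rmA)}, keep {ball_in(b1,rmA), ball_in(b3,rmA), carry(b5,right)}, require {robot_in(rmB)}
    → {ball_in(b1,rmA), ball_in(b3,rmA), carry(b5,right), robot_in(rmB)}
  through step 1 (pick(b5,rmB,right)): drop {carry(b5,right)}, keep {ball_in(b1,rmA), ball_in(b3,rmA), robot_in(rmB)}, require {ball_in(b5,rmB), free(right), robot_in(rmB)}
    → {ball_in(b1,rmA), ball_in(b3,rmA), ball_in(b5,rmB), free(right), robot_in(rmB)}

== RESULT ==
["ball_in(b1,rmA)", "ball_in(b3,rmA)", "ball_in(b5,rmB)", "free(right)", "robot_in(rmB)"]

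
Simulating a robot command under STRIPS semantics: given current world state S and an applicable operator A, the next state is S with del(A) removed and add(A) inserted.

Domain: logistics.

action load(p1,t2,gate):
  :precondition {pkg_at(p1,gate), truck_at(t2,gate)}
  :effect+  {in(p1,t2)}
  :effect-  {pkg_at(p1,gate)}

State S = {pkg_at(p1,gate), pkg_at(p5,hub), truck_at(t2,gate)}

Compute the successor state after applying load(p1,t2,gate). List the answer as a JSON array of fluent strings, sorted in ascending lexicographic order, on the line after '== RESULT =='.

Compute (S \ del) ∪ add:
  pre ⊆ S: {pkg_at(p1,gate), truck_at(t2,gate)} ⊆ S  — applicable
  S \ del = {pkg_at(p5,hub), truck_at(t2,gate)}
  ∪ add   = {in(p1,t2), pkg_at(p5,hub), truck_at(t2,gate)}

== RESULT ==
["in(p1,t2)", "pkg_at(p5,hub)", "truck_at(t2,gate)"]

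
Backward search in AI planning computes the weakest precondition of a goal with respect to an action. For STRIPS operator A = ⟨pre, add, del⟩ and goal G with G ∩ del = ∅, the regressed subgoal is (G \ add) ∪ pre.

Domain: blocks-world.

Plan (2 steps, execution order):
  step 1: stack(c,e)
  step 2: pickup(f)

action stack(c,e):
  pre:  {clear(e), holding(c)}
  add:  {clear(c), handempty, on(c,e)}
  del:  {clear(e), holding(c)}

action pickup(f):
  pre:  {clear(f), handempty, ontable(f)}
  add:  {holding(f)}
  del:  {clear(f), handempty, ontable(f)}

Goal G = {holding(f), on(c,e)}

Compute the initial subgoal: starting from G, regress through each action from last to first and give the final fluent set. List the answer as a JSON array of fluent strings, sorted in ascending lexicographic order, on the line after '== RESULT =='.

Regress step by step:
  through step 2 (pickup(f)): drop {holding(f)}, keep {on(c,e)}, require {clear(f), handempty, ontable(f)}
    → {clear(f), handempty, on(c,e), ontable(f)}
  through step 1 (stack(c,e)): drop {handempty, on(c,e)}, keep {clear(f), ontable(f)}, require {clear(e), holding(c)}
    → {clear(e), clear(f), holding(c), ontable(f)}

== RESULT ==
["clear(e)", "clear(f)", "holding(c)", "ontable(f)"]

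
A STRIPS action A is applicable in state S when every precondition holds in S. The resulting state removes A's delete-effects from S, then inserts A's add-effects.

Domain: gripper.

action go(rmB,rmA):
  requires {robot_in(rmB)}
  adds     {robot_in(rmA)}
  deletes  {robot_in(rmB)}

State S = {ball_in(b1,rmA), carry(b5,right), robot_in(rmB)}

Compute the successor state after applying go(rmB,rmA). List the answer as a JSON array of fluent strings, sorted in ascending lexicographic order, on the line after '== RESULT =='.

Compute (S \ del) ∪ add:
  pre ⊆ S: {robot_in(rmB)} ⊆ S  — applicable
  S \ del = {ball_in(b1,rmA), carry(b5,right)}
  ∪ add   = {ball_in(b1,rmA), carry(b5,right), robot_in(rmA)}

== RESULT ==
["ball_in(b1,rmA)", "carry(b5,right)", "robot_in(rmA)"]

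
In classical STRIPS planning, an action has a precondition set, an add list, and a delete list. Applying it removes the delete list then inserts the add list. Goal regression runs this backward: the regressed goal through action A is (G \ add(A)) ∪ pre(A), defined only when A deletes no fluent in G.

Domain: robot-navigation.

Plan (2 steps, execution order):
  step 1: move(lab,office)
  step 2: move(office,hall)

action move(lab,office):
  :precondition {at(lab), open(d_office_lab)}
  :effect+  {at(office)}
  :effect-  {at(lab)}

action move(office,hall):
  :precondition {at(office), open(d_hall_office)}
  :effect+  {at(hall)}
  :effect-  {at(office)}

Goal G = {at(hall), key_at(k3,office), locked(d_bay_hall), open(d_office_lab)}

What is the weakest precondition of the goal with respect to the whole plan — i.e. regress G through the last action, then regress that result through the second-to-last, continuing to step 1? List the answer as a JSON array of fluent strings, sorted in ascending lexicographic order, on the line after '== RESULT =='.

Work backward from the goal:
  through step 2 (move(office,hall)): drop {at(hall)}, keep {key_at(k3,office), locked(d_bay_hall), open(d_office_lab)}, require {at(office), open(d_hall_office)}
    → {at(office), key_at(k3,office), locked(d_bay_hall), open(d_hall_office), open(d_office_lab)}
  through step 1 (move(lab,office)): drop {at(office)}, keep {key_at(k3,office), locked(d_bay_hall), open(d_hall_office), open(d_office_lab)}, require {at(lab), open(d_office_lab)}
    → {at(lab), key_at(k3,office), locked(d_bay_hall), open(d_hall_office), open(d_office_lab)}

== RESULT ==
["at(lab)", "key_at(k3,office)", "locked(d_bay_hall)", "open(d_hall_office)", "open(d_office_lab)"]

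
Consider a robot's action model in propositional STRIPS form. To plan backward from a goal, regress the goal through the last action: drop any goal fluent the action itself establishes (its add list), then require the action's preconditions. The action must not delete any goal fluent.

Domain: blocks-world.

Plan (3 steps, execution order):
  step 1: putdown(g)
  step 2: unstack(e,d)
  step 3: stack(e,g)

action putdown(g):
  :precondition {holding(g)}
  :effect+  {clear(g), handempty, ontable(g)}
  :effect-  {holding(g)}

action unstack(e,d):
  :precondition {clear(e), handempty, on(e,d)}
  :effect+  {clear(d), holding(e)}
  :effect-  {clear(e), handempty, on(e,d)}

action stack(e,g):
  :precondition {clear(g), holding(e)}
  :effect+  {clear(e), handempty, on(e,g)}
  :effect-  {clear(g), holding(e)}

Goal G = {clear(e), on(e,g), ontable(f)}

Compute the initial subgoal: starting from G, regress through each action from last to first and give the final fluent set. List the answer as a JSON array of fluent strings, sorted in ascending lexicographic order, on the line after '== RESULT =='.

Work backward from the goal:
  through step 3 (stack(e,g)): drop {clear(e), on(e,g)}, keep {ontable(f)}, require {clear(g), holding(e)}
    → {clear(g), holding(e), ontable(f)}
  through step 2 (unstack(e,d)): drop {holding(e)}, keep {clear(g), ontable(f)}, require {clear(e), handempty, on(e,d)}
    → {clear(e), clear(g), handempty, on(e,d), ontable(f)}
  through step 1 (putdown(g)): drop {clear(g), handempty}, keep {clear(e), on(e,d), ontable(f)}, require {holding(g)}
    → {clear(e), holding(g), on(e,d), ontable(f)}

== RESULT ==
["clear(e)", "holding(g)", "on(e,d)", "ontable(f)"]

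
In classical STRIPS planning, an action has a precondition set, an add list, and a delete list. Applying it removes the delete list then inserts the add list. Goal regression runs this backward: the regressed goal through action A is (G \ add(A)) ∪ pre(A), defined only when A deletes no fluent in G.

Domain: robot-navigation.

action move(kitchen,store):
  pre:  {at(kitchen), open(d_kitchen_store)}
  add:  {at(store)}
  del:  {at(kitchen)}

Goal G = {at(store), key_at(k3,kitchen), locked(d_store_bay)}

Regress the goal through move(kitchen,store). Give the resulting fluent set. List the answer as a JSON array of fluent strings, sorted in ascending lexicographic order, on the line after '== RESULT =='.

Compute (G \ add) ∪ pre:
  G ∩ del = {}  (empty — regression defined)
  G \ add = {at(store), key_at(k3,kitchen), locked(d_store_bay)} \ {at(store)} = {key_at(k3,kitchen), locked(d_store_bay)}
  ∪ pre   = {key_at(k3,kitchen), locked(d_store_bay)} ∪ {at(kitchen), open(d_kitchen_store)}
          = {at(kitchen), key_at(k3,kitchen), locked(d_store_bay), open(d_kitchen_store)}

== RESULT ==
["at(kitchen)", "key_at(k3,kitchen)", "locked(d_store_bay)", "open(d_kitchen_store)"]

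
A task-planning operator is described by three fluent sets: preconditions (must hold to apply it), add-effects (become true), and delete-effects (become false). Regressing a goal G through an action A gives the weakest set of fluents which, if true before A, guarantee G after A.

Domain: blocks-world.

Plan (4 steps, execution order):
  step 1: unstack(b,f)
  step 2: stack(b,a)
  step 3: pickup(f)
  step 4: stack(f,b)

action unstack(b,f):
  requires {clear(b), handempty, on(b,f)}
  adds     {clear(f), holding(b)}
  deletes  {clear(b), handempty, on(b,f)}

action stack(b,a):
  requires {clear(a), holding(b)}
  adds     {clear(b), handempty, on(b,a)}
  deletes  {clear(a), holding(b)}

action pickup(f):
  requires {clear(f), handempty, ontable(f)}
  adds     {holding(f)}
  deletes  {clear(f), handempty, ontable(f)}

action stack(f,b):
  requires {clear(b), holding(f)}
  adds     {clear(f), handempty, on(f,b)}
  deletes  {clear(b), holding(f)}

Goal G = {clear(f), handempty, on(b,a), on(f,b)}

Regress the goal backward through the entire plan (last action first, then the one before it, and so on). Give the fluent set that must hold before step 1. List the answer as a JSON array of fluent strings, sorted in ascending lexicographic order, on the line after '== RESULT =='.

Regress step by step:
  through step 4 (stack(f,b)): drop {clear(f), handempty, on(f,b)}, keep {on(b,a)}, require {clear(b), holding(f)}
    → {clear(b), holding(f), on(b,a)}
  through step 3 (pickup(f)): drop {holding(f)}, keep {clear(b), on(b,a)}, require {clear(f), handempty, ontable(f)}
    → {clear(b), clear(f), handempty, on(b,a), ontable(f)}
  through step 2 (stack(b,a)): drop {clear(b), handempty, on(b,a)}, keep {clear(f), ontable(f)}, require {clear(a), holding(b)}
    → {clear(a), clear(f), holding(b), ontable(f)}
  through step 1 (unstack(b,f)): drop {clear(f), holding(b)}, keep {clear(a), ontable(f)}, require {clear(b), handempty, on(b,f)}
    → {clear(a), clear(b), handempty, on(b,f), ontable(f)}

== RESULT ==
["clear(a)", "clear(b)", "handempty", "on(b,f)", "ontable(f)"]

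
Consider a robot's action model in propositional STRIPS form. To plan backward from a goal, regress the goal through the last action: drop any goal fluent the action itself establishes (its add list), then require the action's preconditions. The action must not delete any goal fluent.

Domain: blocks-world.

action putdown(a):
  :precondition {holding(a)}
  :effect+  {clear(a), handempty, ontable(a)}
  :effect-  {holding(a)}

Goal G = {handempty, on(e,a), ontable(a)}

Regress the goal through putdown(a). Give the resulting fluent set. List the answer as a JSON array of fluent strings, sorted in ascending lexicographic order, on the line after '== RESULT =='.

Compute (G \ add) ∪ pre:
  G ∩ del = {}  (empty — regression defined)
  G \ add = {handempty, on(e,a), ontable(a)} \ {clear(a), handempty, ontable(a)} = {on(e,a)}
  ∪ pre   = {on(e,a)} ∪ {holding(a)}
          = {holding(a), on(e,a)}

== RESULT ==
["holding(a)", "on(e,a)"]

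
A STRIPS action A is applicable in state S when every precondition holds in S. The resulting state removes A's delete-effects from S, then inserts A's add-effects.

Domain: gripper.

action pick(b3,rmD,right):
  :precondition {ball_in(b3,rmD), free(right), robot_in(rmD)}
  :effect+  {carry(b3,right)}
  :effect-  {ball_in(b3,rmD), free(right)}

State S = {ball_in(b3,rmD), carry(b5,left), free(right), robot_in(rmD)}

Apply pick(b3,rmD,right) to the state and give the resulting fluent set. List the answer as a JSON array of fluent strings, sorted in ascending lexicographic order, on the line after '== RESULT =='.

Compute (S \ del) ∪ add:
  pre ⊆ S: {ball_in(b3,rmD), free(right), robot_in(rmD)} ⊆ S  — applicable
  S \ del = {carry(b5,left), robot_in(rmD)}
  ∪ add   = {carry(b3,right), carry(b5,left), robot_in(rmD)}

== RESULT ==
["carry(b3,right)", "carry(b5,left)", "robot_in(rmD)"]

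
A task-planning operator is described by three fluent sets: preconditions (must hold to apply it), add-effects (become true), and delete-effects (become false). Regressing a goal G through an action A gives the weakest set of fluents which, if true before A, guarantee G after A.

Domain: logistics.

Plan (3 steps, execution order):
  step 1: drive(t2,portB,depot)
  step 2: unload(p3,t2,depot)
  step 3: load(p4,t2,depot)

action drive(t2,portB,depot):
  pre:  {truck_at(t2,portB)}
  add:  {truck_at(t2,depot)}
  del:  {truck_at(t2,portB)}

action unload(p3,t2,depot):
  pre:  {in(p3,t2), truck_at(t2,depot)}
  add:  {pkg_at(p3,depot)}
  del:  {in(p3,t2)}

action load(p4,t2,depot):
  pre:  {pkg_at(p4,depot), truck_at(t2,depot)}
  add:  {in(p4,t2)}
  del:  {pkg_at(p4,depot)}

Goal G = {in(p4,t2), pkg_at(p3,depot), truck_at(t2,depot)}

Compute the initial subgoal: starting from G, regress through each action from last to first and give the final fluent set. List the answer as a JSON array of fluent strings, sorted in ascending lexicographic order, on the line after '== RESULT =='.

Work backward from the goal:
  through step 3 (load(p4,t2,depot)): drop {in(p4,t2)}, keep {pkg_at(p3,depot), truck_at(t2,depot)}, require {pkg_at(p4,depot), truck_at(t2,depot)}
    → {pkg_at(p3,depot), pkg_at(p4,depot), truck_at(t2,depot)}
  through step 2 (unload(p3,t2,depot)): drop {pkg_at(p3,depot)}, keep {pkg_at(p4,depot), truck_at(t2,depot)}, require {in(p3,t2), truck_at(t2,depot)}
    → {in(p3,t2), pkg_at(p4,depot), truck_at(t2,depot)}
  through step 1 (drive(t2,portB,depot)): drop {truck_at(t2,depot)}, keep {in(p3,t2), pkg_at(p4,depot)}, require {truck_at(t2,portB)}
    → {in(p3,t2), pkg_at(p4,depot), truck_at(t2,portB)}

== RESULT ==
["in(p3,t2)", "pkg_at(p4,depot)", "truck_at(t2,portB)"]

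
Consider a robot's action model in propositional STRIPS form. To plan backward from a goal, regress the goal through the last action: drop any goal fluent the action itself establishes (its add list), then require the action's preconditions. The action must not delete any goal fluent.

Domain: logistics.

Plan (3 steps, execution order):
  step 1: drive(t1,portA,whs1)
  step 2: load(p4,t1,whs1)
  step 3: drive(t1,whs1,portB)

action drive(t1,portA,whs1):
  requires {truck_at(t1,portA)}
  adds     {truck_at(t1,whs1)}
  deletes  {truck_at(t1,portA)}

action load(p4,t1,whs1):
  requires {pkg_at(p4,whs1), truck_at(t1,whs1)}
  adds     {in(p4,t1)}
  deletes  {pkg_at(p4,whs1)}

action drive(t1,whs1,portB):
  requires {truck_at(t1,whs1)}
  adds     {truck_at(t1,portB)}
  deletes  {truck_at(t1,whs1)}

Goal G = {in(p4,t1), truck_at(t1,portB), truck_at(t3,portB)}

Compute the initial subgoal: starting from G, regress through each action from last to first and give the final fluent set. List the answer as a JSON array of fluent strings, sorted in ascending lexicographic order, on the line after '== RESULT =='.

Regress step by step:
  through step 3 (drive(t1,whs1,portB)): drop {truck_at(t1,portB)}, keep {in(p4,t1), truck_at(t3,portB)}, require {truck_at(t1,whs1)}
    → {in(p4,t1), truck_at(t1,whs1), truck_at(t3,portB)}
  through step 2 (load(p4,t1,whs1)): drop {in(p4,t1)}, keep {truck_at(t1,whs1), truck_at(t3,portB)}, require {pkg_at(p4,whs1), truck_at(t1,whs1)}
    → {pkg_at(p4,whs1), truck_at(t1,whs1), truck_at(t3,portB)}
  through step 1 (drive(t1,portA,whs1)): drop {truck_at(t1,whs1)}, keep {pkg_at(p4,whs1), truck_at(t3,portB)}, require {truck_at(t1,portA)}
    → {pkg_at(p4,whs1), truck_at(t1,portA), truck_at(t3,portB)}

== RESULT ==
["pkg_at(p4,whs1)", "truck_at(t1,portA)", "truck_at(t3,portB)"]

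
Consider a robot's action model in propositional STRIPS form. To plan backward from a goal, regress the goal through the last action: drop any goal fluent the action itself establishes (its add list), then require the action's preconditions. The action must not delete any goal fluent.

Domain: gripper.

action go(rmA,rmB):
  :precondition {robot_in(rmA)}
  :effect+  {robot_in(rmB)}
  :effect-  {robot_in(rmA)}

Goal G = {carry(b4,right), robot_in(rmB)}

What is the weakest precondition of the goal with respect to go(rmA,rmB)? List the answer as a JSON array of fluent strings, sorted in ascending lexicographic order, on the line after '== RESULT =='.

Compute (G \ add) ∪ pre:
  G ∩ del = {}  (empty — regression defined)
  G \ add = {carry(b4,right), robot_in(rmB)} \ {robot_in(rmB)} = {carry(b4,right)}
  ∪ pre   = {carry(b4,right)} ∪ {robot_in(rmA)}
          = {carry(b4,right), robot_in(rmA)}

== RESULT ==
["carry(b4,right)", "robot_in(rmA)"]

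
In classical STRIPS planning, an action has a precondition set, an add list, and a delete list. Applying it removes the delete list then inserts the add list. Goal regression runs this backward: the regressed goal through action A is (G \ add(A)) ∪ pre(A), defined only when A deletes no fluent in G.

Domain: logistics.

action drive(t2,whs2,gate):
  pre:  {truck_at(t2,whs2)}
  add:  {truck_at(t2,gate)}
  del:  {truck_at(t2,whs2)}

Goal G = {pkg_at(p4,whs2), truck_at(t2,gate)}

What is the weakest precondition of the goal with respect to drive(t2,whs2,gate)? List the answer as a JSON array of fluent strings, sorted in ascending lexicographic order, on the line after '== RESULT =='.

Regress:
  G ∩ del = {}  (empty — regression defined)
  G \ add = {pkg_at(p4,whs2), truck_at(t2,gate)} \ {truck_at(t2,gate)} = {pkg_at(p4,whs2)}
  ∪ pre   = {pkg_at(p4,whs2)} ∪ {truck_at(t2,whs2)}
          = {pkg_at(p4,whs2), truck_at(t2,whs2)}

== RESULT ==
["pkg_at(p4,whs2)", "truck_at(t2,whs2)"]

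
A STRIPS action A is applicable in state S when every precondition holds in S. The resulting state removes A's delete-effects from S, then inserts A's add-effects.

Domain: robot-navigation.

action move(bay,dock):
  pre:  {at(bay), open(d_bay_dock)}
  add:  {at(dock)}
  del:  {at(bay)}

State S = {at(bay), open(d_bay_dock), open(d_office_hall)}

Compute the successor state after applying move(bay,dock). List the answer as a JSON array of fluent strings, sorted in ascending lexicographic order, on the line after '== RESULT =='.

Progress:
  pre ⊆ S: {at(bay), open(d_bay_dock)} ⊆ S  — applicable
  S \ del = {open(d_bay_dock), open(d_office_hall)}
  ∪ add   = {at(dock), open(d_bay_dock), open(d_office_hall)}

== RESULT ==
["at(dock)", "open(d_bay_dock)", "open(d_office_hall)"]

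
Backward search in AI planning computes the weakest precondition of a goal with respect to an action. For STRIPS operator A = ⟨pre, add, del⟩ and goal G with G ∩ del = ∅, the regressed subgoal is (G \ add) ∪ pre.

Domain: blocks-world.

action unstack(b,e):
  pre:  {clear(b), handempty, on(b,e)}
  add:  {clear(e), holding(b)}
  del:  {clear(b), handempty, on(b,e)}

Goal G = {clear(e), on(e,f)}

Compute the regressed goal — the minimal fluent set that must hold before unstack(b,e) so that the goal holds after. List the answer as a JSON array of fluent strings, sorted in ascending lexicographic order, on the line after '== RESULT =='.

Regress:
  G ∩ del = {}  (empty — regression defined)
  G \ add = {clear(e), on(e,f)} \ {clear(e), holding(b)} = {on(e,f)}
  ∪ pre   = {on(e,f)} ∪ {clear(b), handempty, on(b,e)}
          = {clear(b), handempty, on(b,e), on(e,f)}

== RESULT ==
["clear(b)", "handempty", "on(b,e)", "on(e,f)"]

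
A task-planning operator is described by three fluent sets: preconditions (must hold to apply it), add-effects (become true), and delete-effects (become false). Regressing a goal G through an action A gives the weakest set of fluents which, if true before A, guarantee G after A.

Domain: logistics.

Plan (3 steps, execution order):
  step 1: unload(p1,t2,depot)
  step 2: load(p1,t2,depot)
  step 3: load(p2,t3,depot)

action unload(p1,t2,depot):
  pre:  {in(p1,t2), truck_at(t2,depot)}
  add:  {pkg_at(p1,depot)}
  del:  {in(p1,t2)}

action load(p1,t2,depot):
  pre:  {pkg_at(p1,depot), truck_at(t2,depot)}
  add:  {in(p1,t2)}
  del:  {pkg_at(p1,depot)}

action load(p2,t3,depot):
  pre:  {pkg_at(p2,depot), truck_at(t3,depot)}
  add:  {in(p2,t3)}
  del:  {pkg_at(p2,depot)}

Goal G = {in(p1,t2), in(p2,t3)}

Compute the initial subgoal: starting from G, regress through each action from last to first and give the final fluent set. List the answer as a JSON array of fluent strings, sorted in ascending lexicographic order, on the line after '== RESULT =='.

Regress step by step:
  through step 3 (load(p2,t3,depot)): drop {in(p2,t3)}, keep {in(p1,t2)}, require {pkg_at(p2,depot), truck_at(t3,depot)}
    → {in(p1,t2), pkg_at(p2,depot), truck_at(t3,depot)}
  through step 2 (load(p1,t2,depot)): drop {in(p1,t2)}, keep {pkg_at(p2,depot), truck_at(t3,depot)}, require {pkg_at(p1,depot), truck_at(t2,depot)}
    → {pkg_at(p1,depot), pkg_at(p2,depot), truck_at(t2,depot), truck_at(t3,depot)}
  through step 1 (unload(p1,t2,depot)): drop {pkg_at(p1,depot)}, keep {pkg_at(p2,depot), truck_at(t2,depot), truck_at(t3,depot)}, require {in(p1,t2), truck_at(t2,depot)}
    → {in(p1,t2), pkg_at(p2,depot), truck_at(t2,depot), truck_at(t3,depot)}

== RESULT ==
["in(p1,t2)", "pkg_at(p2,depot)", "truck_at(t2,depot)", "truck_at(t3,depot)"]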